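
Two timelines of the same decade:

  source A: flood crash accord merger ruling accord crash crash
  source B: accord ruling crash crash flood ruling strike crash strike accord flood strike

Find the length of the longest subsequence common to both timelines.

4

Pick accord [3,1]; then ruling [5,2]; then crash [7,4]; then crash [8,8]; all 4 events appear in both, in order, and the DP table's final entry dp[8][12] is also 4, so no common subsequence is longer.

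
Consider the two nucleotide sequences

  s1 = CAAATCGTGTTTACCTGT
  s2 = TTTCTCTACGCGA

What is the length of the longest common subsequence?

One common subsequence of length 9: T at s1[5]=s2[1] → T at s1[8]=s2[2] → T at s1[10]=s2[3] → T at s1[11]=s2[5] → T at s1[12]=s2[7] → A at s1[13]=s2[8] → C at s1[14]=s2[9] → C at s1[15]=s2[11] → G at s1[17]=s2[12]. dp[18][13] = 9 confirms this is the maximum.

9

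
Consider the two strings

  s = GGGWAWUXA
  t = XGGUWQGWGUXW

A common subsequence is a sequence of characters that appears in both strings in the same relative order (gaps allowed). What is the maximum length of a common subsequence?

6

Let dp[i][j] be the LCS length of the first i characters of s and the first j characters of t. dp[i][j] = dp[i-1][j-1]+1 when the i-th and j-th characters match, else max(dp[i-1][j], dp[i][j-1]).
    ·  X  G  G  U  W  Q  G  W  G  U  X  W
 ·  0  0  0  0  0  0  0  0  0  0  0  0  0
 G  0  0  1  1  1  1  1  1  1  1  1  1  1
 G  0  0  1  2  2  2  2  2  2  2  2  2  2
 G  0  0  1  2  2  2  2  3  3  3  3  3  3
 W  0  0  1  2  2  3  3  3  4  4  4  4  4
 A  0  0  1  2  2  3  3  3  4  4  4  4  4
 W  0  0  1  2  2  3  3  3  4  4  4  4  5
 U  0  0  1  2  3  3  3  3  4  4  5  5  5
 X  0  1  1  2  3  3  3  3  4  4  5  6  6
 A  0  1  1  2  3  3  3  3  4  4  5  6  6
dp[9][12] = 6. One LCS (by backtracking along matches): GGGWUX.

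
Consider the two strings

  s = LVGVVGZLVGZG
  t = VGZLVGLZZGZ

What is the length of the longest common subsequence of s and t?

8

Pick V (s #5, t #1); then G (s #6, t #2); then Z (s #7, t #3); then L (s #8, t #4); then V (s #9, t #5); then G (s #10, t #6); then Z (s #11, t #9); then G (s #12, t #10); all 8 characters appear in both, in order. The LCS DP gives dp[12][11] = 8, so this is optimal.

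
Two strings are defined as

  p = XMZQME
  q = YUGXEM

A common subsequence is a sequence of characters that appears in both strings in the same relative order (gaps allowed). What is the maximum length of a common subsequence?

2

One common subsequence of length 2: X at p[1]=q[4] → M at p[5]=q[6]. Since dp[6][6] = 2, nothing longer is possible.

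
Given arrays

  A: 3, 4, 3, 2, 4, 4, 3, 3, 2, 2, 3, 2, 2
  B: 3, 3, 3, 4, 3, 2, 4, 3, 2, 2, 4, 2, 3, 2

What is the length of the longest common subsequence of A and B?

One common subsequence of length 10: 3 (A #1, B #3); then 4 (A #2, B #4); then 3 (A #3, B #5); then 2 (A #4, B #6); then 4 (A #6, B #7); then 3 (A #7, B #8); then 2 (A #9, B #10); then 2 (A #10, B #12); then 3 (A #11, B #13); then 2 (A #13, B #14). The LCS DP gives dp[13][14] = 10, so this is optimal.

10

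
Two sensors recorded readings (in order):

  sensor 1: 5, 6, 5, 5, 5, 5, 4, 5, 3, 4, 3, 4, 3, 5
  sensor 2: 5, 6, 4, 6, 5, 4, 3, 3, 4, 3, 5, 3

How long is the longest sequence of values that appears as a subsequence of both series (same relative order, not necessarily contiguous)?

9

Taking 5 (sensor 1 #1, sensor 2 #1), 6 (sensor 1 #2, sensor 2 #4), 5 (sensor 1 #6, sensor 2 #5), 4 (sensor 1 #7, sensor 2 #6), 3 (sensor 1 #9, sensor 2 #7), 3 (sensor 1 #11, sensor 2 #8), 4 (sensor 1 #12, sensor 2 #9), 3 (sensor 1 #13, sensor 2 #10), 5 (sensor 1 #14, sensor 2 #11) gives a common subsequence of length 9. dp[14][12] = 9 confirms this is the maximum.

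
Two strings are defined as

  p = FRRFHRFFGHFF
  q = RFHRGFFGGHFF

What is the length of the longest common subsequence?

Let dp[i][j] be the LCS length of the first i characters of p and the first j characters of q. dp[i][j] = dp[i-1][j-1]+1 when the i-th and j-th characters match, else max(dp[i-1][j], dp[i][j-1]).
    ·  R  F  H  R  G  F  F  G  G  H  F  F
 ·  0  0  0  0  0  0  0  0  0  0  0  0  0
 F  0  0  1  1  1  1  1  1  1  1  1  1  1
 R  0  1  1  1  2  2  2  2  2  2  2  2  2
 R  0  1  1  1  2  2  2  2  2  2  2  2  2
 F  0  1  2  2  2  2  3  3  3  3  3  3  3
 H  0  1  2  3  3  3  3  3  3  3  4  4  4
 R  0  1  2  3  4  4  4  4  4  4  4  4  4
 F  0  1  2  3  4  4  5  5  5  5  5  5  5
 F  0  1  2  3  4  4  5  6  6  6  6  6  6
 G  0  1  2  3  4  5  5  6  7  7  7  7  7
 H  0  1  2  3  4  5  5  6  7  7  8  8  8
 F  0  1  2  3  4  5  6  6  7  7  8  9  9
 F  0  1  2  3  4  5  6  7  7  7  8  9 10
dp[12][12] = 10. One LCS (by backtracking along matches): RFHRFFGHFF.

10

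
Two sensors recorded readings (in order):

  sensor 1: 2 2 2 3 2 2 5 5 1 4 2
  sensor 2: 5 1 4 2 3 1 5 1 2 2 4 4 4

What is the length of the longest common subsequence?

5

Pick 2 [3,4], 3 [4,5], 2 [5,9], 2 [6,10], 4 [10,13]; all 5 values appear in both, in order. Since dp[11][13] = 5, nothing longer is possible.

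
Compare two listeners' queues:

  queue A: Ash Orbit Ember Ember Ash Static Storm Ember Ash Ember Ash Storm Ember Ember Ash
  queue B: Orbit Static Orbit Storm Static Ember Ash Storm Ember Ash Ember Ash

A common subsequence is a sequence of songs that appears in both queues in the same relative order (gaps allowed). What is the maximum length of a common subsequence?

Pick Orbit [2,1]; then Static [6,2]; then Storm [7,4]; then Ember [8,6]; then Ash [9,7]; then Ember [10,9]; then Ash [11,10]; then Ember [14,11]; then Ash [15,12]; all 9 songs appear in both, in order. The LCS DP gives dp[15][12] = 9, so this is optimal.

9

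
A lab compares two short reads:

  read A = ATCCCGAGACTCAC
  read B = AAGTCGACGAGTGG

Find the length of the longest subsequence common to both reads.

Match A [1,2], T [2,4], C [3,5], C [5,8], G [6,9], A [7,10], G [8,11], T [11,12] — 8 bases in the same relative order in both. dp[14][14] = 8 confirms this is the maximum.

8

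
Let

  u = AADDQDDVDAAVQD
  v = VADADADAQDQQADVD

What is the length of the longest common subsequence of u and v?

One common subsequence of length 9: A [1,2] → A [2,4] → D [3,5] → D [4,7] → Q [5,9] → D [6,10] → D [9,14] → V [12,15] → D [14,16], and the DP table's final entry dp[14][16] is also 9, so no common subsequence is longer.

9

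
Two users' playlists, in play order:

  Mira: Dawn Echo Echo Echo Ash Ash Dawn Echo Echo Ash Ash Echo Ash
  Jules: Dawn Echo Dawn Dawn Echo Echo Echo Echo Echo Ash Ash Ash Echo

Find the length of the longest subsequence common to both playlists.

Pick Dawn at Mira[1]=Jules[4], then Echo at Mira[2]=Jules[5], then Echo at Mira[3]=Jules[6], then Echo at Mira[4]=Jules[7], then Echo at Mira[8]=Jules[8], then Echo at Mira[9]=Jules[9], then Ash at Mira[10]=Jules[11], then Ash at Mira[11]=Jules[12], then Echo at Mira[12]=Jules[13]; all 9 songs appear in both, in order. Since dp[13][13] = 9, nothing longer is possible.

9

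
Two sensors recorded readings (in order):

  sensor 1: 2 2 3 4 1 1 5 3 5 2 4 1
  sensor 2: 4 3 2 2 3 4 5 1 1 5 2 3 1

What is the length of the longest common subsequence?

Pick 2 at sensor 1[1]=sensor 2[3], 2 at sensor 1[2]=sensor 2[4], 3 at sensor 1[3]=sensor 2[5], 4 at sensor 1[4]=sensor 2[6], 1 at sensor 1[5]=sensor 2[8], 1 at sensor 1[6]=sensor 2[9], 5 at sensor 1[7]=sensor 2[10], 3 at sensor 1[8]=sensor 2[12], 1 at sensor 1[12]=sensor 2[13]; all 9 values appear in both, in order. dp[12][13] = 9 confirms this is the maximum.

9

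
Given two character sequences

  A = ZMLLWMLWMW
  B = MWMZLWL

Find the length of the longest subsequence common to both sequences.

5

Taking M [2,1], W [5,2], M [6,3], L [7,5], W [8,6] gives a common subsequence of length 5. Since dp[10][7] = 5, nothing longer is possible.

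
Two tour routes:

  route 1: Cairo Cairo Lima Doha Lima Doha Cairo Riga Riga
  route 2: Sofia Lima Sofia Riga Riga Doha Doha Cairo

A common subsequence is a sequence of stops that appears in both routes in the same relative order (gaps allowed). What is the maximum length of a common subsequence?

4

One common subsequence of length 4: Lima [3,2] → Doha [4,6] → Doha [6,7] → Cairo [7,8]. The LCS DP gives dp[9][8] = 4, so this is optimal.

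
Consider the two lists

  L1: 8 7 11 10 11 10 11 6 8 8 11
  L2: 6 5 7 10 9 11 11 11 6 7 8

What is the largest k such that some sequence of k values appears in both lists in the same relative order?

6

Let dp[i][j] be the LCS length of the first i values of L1 and the first j values of L2. dp[i][j] = dp[i-1][j-1]+1 when the i-th and j-th values match, else max(dp[i-1][j], dp[i][j-1]).
    ·  6  5  7 10  9 11 11 11  6  7  8
 ·  0  0  0  0  0  0  0  0  0  0  0  0
 8  0  0  0  0  0  0  0  0  0  0  0  1
 7  0  0  0  1  1  1  1  1  1  1  1  1
11  0  0  0  1  1  1  2  2  2  2  2  2
10  0  0  0  1  2  2  2  2  2  2  2  2
11  0  0  0  1  2  2  3  3  3  3  3  3
10  0  0  0  1  2  2  3  3  3  3  3  3
11  0  0  0  1  2  2  3  4  4  4  4  4
 6  0  1  1  1  2  2  3  4  4  5  5  5
 8  0  1  1  1  2  2  3  4  4  5  5  6
 8  0  1  1  1  2  2  3  4  4  5  5  6
11  0  1  1  1  2  2  3  4  5  5  5  6
dp[11][11] = 6. One LCS (by backtracking along matches): 7, 11, 11, 11, 6, 8.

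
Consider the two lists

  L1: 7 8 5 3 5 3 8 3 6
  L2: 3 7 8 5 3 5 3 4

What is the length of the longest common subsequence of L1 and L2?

6

Let dp[i][j] be the LCS length of the first i values of L1 and the first j values of L2. dp[i][j] = dp[i-1][j-1]+1 when the i-th and j-th values match, else max(dp[i-1][j], dp[i][j-1]).
    ·  3  7  8  5  3  5  3  4
 ·  0  0  0  0  0  0  0  0  0
 7  0  0  1  1  1  1  1  1  1
 8  0  0  1  2  2  2  2  2  2
 5  0  0  1  2  3  3  3  3  3
 3  0  1  1  2  3  4  4  4  4
 5  0  1  1  2  3  4  5  5  5
 3  0  1  1  2  3  4  5  6  6
 8  0  1  1  2  3  4  5  6  6
 3  0  1  1  2  3  4  5  6  6
 6  0  1  1  2  3  4  5  6  6
dp[9][8] = 6. One LCS (by backtracking along matches): 7, 8, 5, 3, 5, 3.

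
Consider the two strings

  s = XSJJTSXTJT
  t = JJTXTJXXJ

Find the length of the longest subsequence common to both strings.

6

Taking J at s[3]=t[1], J at s[4]=t[2], T at s[5]=t[3], X at s[7]=t[4], T at s[8]=t[5], J at s[9]=t[9] gives a common subsequence of length 6. Since dp[10][9] = 6, nothing longer is possible.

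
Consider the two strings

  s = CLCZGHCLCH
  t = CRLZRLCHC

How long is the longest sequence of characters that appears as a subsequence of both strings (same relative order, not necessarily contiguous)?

6

Match C (s #1, t #1), then L (s #2, t #3), then Z (s #4, t #4), then L (s #8, t #6), then C (s #9, t #7), then H (s #10, t #8) — 6 characters in the same relative order in both, and the DP table's final entry dp[10][9] is also 6, so no common subsequence is longer.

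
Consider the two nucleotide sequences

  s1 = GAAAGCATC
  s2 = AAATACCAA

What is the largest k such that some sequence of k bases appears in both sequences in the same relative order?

Let dp[i][j] be the LCS length of the first i bases of s1 and the first j bases of s2. dp[i][j] = dp[i-1][j-1]+1 when the i-th and j-th bases match, else max(dp[i-1][j], dp[i][j-1]).
    ·  A  A  A  T  A  C  C  A  A
 ·  0  0  0  0  0  0  0  0  0  0
 G  0  0  0  0  0  0  0  0  0  0
 A  0  1  1  1  1  1  1  1  1  1
 A  0  1  2  2  2  2  2  2  2  2
 A  0  1  2  3  3  3  3  3  3  3
 G  0  1  2  3  3  3  3  3  3  3
 C  0  1  2  3  3  3  4  4  4  4
 A  0  1  2  3  3  4  4  4  5  5
 T  0  1  2  3  4  4  4  4  5  5
 C  0  1  2  3  4  4  5  5  5  5
dp[9][9] = 5. One LCS (by backtracking along matches): AAACA.

5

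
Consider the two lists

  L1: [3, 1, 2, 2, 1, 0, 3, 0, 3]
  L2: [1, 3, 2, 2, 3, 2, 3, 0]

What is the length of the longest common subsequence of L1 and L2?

5

Let dp[i][j] be the LCS length of the first i values of L1 and the first j values of L2. dp[i][j] = dp[i-1][j-1]+1 when the i-th and j-th values match, else max(dp[i-1][j], dp[i][j-1]).
    ·  1  3  2  2  3  2  3  0
 ·  0  0  0  0  0  0  0  0  0
 3  0  0  1  1  1  1  1  1  1
 1  0  1  1  1  1  1  1  1  1
 2  0  1  1  2  2  2  2  2  2
 2  0  1  1  2  3  3  3  3  3
 1  0  1  1  2  3  3  3  3  3
 0  0  1  1  2  3  3  3  3  4
 3  0  1  2  2  3  4  4  4  4
 0  0  1  2  2  3  4  4  4  5
 3  0  1  2  2  3  4  4  5  5
dp[9][8] = 5. One LCS (by backtracking along matches): 3, 2, 2, 3, 0.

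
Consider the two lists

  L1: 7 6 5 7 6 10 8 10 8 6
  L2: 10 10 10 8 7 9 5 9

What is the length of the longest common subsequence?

3

Let dp[i][j] be the LCS length of the first i values of L1 and the first j values of L2. dp[i][j] = dp[i-1][j-1]+1 when the i-th and j-th values match, else max(dp[i-1][j], dp[i][j-1]).
    · 10 10 10  8  7  9  5  9
 ·  0  0  0  0  0  0  0  0  0
 7  0  0  0  0  0  1  1  1  1
 6  0  0  0  0  0  1  1  1  1
 5  0  0  0  0  0  1  1  2  2
 7  0  0  0  0  0  1  1  2  2
 6  0  0  0  0  0  1  1  2  2
10  0  1  1  1  1  1  1  2  2
 8  0  1  1  1  2  2  2  2  2
10  0  1  2  2  2  2  2  2  2
 8  0  1  2  2  3  3  3  3  3
 6  0  1  2  2  3  3  3  3  3
dp[10][8] = 3. One LCS (by backtracking along matches): 10, 10, 8.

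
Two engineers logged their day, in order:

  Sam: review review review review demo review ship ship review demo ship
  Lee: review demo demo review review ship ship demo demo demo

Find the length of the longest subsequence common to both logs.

Pick review [1,1] → review [4,4] → review [6,5] → ship [7,6] → ship [8,7] → demo [10,10]; all 6 tasks appear in both, in order, and the DP table's final entry dp[11][10] is also 6, so no common subsequence is longer.

6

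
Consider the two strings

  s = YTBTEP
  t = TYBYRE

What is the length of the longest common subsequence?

Match Y [1,2], B [3,3], E [5,6] — 3 characters in the same relative order in both. The LCS DP gives dp[6][6] = 3, so this is optimal.

3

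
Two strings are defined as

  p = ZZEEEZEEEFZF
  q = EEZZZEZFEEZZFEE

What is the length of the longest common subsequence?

8

Pick Z (p #1, q #4), then Z (p #2, q #5), then E (p #3, q #6), then E (p #4, q #9), then E (p #5, q #10), then Z (p #6, q #12), then E (p #8, q #14), then E (p #9, q #15); all 8 characters appear in both, in order, and the DP table's final entry dp[12][15] is also 8, so no common subsequence is longer.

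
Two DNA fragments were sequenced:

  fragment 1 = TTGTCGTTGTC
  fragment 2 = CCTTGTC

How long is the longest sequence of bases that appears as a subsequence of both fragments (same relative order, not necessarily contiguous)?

Let dp[i][j] be the LCS length of the first i bases of fragment 1 and the first j bases of fragment 2. dp[i][j] = dp[i-1][j-1]+1 when the i-th and j-th bases match, else max(dp[i-1][j], dp[i][j-1]).
    ·  C  C  T  T  G  T  C
 ·  0  0  0  0  0  0  0  0
 T  0  0  0  1  1  1  1  1
 T  0  0  0  1  2  2  2  2
 G  0  0  0  1  2  3  3  3
 T  0  0  0  1  2  3  4  4
 C  0  1  1  1  2  3  4  5
 G  0  1  1  1  2  3  4  5
 T  0  1  1  2  2  3  4  5
 T  0  1  1  2  3  3  4  5
 G  0  1  1  2  3  4  4  5
 T  0  1  1  2  3  4  5  5
 C  0  1  2  2  3  4  5  6
dp[11][7] = 6. One LCS (by backtracking along matches): CTTGTC.

6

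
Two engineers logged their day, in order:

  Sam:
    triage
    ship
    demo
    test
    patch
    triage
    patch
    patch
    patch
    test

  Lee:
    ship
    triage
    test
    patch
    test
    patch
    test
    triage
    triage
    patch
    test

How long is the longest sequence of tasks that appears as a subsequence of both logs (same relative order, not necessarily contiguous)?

6

Match triage [1,2], then test [4,5], then patch [5,6], then triage [6,9], then patch [9,10], then test [10,11] — 6 tasks in the same relative order in both. The LCS DP gives dp[10][11] = 6, so this is optimal.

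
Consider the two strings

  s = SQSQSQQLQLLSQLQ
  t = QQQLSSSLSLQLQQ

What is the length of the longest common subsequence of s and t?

9

Pick Q [4,1], Q [6,2], Q [7,3], L [8,4], L [10,8], L [11,10], Q [13,11], L [14,12], Q [15,14]; all 9 characters appear in both, in order. Since dp[15][14] = 9, nothing longer is possible.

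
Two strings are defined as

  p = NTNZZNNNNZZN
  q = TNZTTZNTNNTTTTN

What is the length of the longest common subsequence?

8

Match T [2,1] → N [3,2] → Z [4,3] → Z [5,6] → N [6,7] → N [7,9] → N [8,10] → N [12,15] — 8 characters in the same relative order in both. Since dp[12][15] = 8, nothing longer is possible.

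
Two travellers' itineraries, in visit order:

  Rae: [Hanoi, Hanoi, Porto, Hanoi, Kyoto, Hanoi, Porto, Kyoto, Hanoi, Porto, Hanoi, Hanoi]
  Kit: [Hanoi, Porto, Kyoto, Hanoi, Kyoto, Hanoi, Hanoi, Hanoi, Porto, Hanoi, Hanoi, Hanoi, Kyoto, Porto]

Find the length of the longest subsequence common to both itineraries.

Taking Hanoi (Rae #2, Kit #1), then Porto (Rae #3, Kit #2), then Hanoi (Rae #4, Kit #4), then Kyoto (Rae #5, Kit #5), then Hanoi (Rae #6, Kit #8), then Porto (Rae #7, Kit #9), then Hanoi (Rae #9, Kit #10), then Hanoi (Rae #11, Kit #11), then Hanoi (Rae #12, Kit #12) gives a common subsequence of length 9. Since dp[12][14] = 9, nothing longer is possible.

9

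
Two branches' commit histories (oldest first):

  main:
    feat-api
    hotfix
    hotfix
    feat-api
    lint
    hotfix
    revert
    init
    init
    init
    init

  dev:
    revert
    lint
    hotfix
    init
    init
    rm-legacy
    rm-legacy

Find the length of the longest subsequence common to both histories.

Match lint at main[5]=dev[2] → hotfix at main[6]=dev[3] → init at main[8]=dev[4] → init at main[9]=dev[5] — 4 commits in the same relative order in both. Since dp[11][7] = 4, nothing longer is possible.

4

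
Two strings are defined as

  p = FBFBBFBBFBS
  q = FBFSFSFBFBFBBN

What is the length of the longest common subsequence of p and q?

One common subsequence of length 8: F (p #1, q #1) → B (p #2, q #2) → F (p #3, q #7) → B (p #4, q #8) → B (p #5, q #10) → F (p #6, q #11) → B (p #7, q #12) → B (p #8, q #13), and the DP table's final entry dp[11][14] is also 8, so no common subsequence is longer.

8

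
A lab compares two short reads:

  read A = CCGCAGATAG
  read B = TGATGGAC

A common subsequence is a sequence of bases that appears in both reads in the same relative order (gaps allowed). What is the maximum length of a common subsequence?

Taking G [3,2] → A [5,3] → G [6,6] → A [7,7] gives a common subsequence of length 4. dp[10][8] = 4 confirms this is the maximum.

4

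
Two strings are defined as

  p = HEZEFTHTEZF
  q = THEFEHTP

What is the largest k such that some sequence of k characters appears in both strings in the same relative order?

Let dp[i][j] be the LCS length of the first i characters of p and the first j characters of q. dp[i][j] = dp[i-1][j-1]+1 when the i-th and j-th characters match, else max(dp[i-1][j], dp[i][j-1]).
    ·  T  H  E  F  E  H  T  P
 ·  0  0  0  0  0  0  0  0  0
 H  0  0  1  1  1  1  1  1  1
 E  0  0  1  2  2  2  2  2  2
 Z  0  0  1  2  2  2  2  2  2
 E  0  0  1  2  2  3  3  3  3
 F  0  0  1  2  3  3  3  3  3
 T  0  1  1  2  3  3  3  4  4
 H  0  1  2  2  3  3  4  4  4
 T  0  1  2  2  3  3  4  5  5
 E  0  1  2  3  3  4  4  5  5
 Z  0  1  2  3  3  4  4  5  5
 F  0  1  2  3  4  4  4  5  5
dp[11][8] = 5. One LCS (by backtracking along matches): HEEHT.

5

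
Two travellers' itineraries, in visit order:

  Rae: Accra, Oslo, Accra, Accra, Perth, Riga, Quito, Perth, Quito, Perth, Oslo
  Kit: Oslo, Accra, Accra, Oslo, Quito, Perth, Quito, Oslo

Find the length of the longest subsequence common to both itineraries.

Pick Oslo [2,1] → Accra [3,2] → Accra [4,3] → Quito [7,5] → Perth [8,6] → Quito [9,7] → Oslo [11,8]; all 7 stops appear in both, in order. The LCS DP gives dp[11][8] = 7, so this is optimal.

7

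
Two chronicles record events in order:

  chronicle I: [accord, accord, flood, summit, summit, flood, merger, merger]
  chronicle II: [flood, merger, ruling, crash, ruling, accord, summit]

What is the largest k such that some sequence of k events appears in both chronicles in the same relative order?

2

Pick accord (chronicle I #2, chronicle II #6), then summit (chronicle I #5, chronicle II #7); all 2 events appear in both, in order. dp[8][7] = 2 confirms this is the maximum.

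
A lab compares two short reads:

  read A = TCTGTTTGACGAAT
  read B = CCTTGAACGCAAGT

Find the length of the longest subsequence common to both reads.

Pick C at read A[2]=read B[2]; then T at read A[6]=read B[3]; then T at read A[7]=read B[4]; then G at read A[8]=read B[5]; then A at read A[9]=read B[7]; then C at read A[10]=read B[8]; then G at read A[11]=read B[9]; then A at read A[12]=read B[11]; then A at read A[13]=read B[12]; then T at read A[14]=read B[14]; all 10 bases appear in both, in order. The LCS DP gives dp[14][14] = 10, so this is optimal.

10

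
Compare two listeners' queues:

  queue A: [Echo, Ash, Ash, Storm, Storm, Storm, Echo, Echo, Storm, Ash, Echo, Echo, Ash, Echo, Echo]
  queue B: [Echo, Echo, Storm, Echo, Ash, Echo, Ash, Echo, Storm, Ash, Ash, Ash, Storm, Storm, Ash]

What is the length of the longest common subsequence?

7

Pick Echo [1,4], then Ash [2,5], then Ash [3,7], then Storm [4,9], then Storm [6,13], then Storm [9,14], then Ash [13,15]; all 7 songs appear in both, in order. The LCS DP gives dp[15][15] = 7, so this is optimal.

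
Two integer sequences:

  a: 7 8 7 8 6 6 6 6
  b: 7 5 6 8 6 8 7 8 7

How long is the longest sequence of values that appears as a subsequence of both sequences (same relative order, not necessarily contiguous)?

Match 7 [1,1]; then 8 [2,6]; then 7 [3,7]; then 8 [4,8] — 4 values in the same relative order in both. The LCS DP gives dp[8][9] = 4, so this is optimal.

4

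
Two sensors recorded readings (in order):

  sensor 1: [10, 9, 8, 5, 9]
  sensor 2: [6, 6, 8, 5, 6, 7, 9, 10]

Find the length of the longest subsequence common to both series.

Pick 8 [3,3]; then 5 [4,4]; then 9 [5,7]; all 3 values appear in both, in order. dp[5][8] = 3 confirms this is the maximum.

3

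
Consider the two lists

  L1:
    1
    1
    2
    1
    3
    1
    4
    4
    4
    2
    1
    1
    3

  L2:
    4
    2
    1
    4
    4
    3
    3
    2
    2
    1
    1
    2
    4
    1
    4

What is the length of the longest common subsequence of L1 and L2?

7

Match 2 (L1 #3, L2 #2) → 1 (L1 #6, L2 #3) → 4 (L1 #7, L2 #4) → 4 (L1 #8, L2 #5) → 2 (L1 #10, L2 #9) → 1 (L1 #11, L2 #11) → 1 (L1 #12, L2 #14) — 7 values in the same relative order in both. The LCS DP gives dp[13][15] = 7, so this is optimal.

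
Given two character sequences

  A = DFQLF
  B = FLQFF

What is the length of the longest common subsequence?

3

Let dp[i][j] be the LCS length of the first i characters of A and the first j characters of B. dp[i][j] = dp[i-1][j-1]+1 when the i-th and j-th characters match, else max(dp[i-1][j], dp[i][j-1]).
    ·  F  L  Q  F  F
 ·  0  0  0  0  0  0
 D  0  0  0  0  0  0
 F  0  1  1  1  1  1
 Q  0  1  1  2  2  2
 L  0  1  2  2  2  2
 F  0  1  2  2  3  3
dp[5][5] = 3. One LCS (by backtracking along matches): FQF.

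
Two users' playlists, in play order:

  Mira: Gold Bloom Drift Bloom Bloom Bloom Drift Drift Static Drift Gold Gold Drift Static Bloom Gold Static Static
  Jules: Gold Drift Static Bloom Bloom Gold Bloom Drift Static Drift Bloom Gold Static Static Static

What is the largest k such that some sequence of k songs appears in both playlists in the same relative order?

Match Gold at Mira[1]=Jules[1]; then Drift at Mira[3]=Jules[2]; then Bloom at Mira[4]=Jules[4]; then Bloom at Mira[5]=Jules[5]; then Bloom at Mira[6]=Jules[7]; then Drift at Mira[8]=Jules[8]; then Static at Mira[9]=Jules[9]; then Drift at Mira[10]=Jules[10]; then Gold at Mira[12]=Jules[12]; then Static at Mira[14]=Jules[13]; then Static at Mira[17]=Jules[14]; then Static at Mira[18]=Jules[15] — 12 songs in the same relative order in both, and the DP table's final entry dp[18][15] is also 12, so no common subsequence is longer.

12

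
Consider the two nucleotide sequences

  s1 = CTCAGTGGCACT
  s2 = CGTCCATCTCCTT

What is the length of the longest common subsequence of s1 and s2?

8

Taking C (s1 #1, s2 #1) → T (s1 #2, s2 #3) → C (s1 #3, s2 #5) → A (s1 #4, s2 #6) → T (s1 #6, s2 #9) → C (s1 #9, s2 #10) → C (s1 #11, s2 #11) → T (s1 #12, s2 #13) gives a common subsequence of length 8, and the DP table's final entry dp[12][13] is also 8, so no common subsequence is longer.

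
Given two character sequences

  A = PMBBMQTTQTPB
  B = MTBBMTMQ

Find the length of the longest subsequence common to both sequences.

Let dp[i][j] be the LCS length of the first i characters of A and the first j characters of B. dp[i][j] = dp[i-1][j-1]+1 when the i-th and j-th characters match, else max(dp[i-1][j], dp[i][j-1]).
    ·  M  T  B  B  M  T  M  Q
 ·  0  0  0  0  0  0  0  0  0
 P  0  0  0  0  0  0  0  0  0
 M  0  1  1  1  1  1  1  1  1
 B  0  1  1  2  2  2  2  2  2
 B  0  1  1  2  3  3  3  3  3
 M  0  1  1  2  3  4  4  4  4
 Q  0  1  1  2  3  4  4  4  5
 T  0  1  2  2  3  4  5  5  5
 T  0  1  2  2  3  4  5  5  5
 Q  0  1  2  2  3  4  5  5  6
 T  0  1  2  2  3  4  5  5  6
 P  0  1  2  2  3  4  5  5  6
 B  0  1  2  3  3  4  5  5  6
dp[12][8] = 6. One LCS (by backtracking along matches): MBBMTQ.

6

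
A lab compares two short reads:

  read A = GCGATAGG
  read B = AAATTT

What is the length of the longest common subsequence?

Let dp[i][j] be the LCS length of the first i bases of read A and the first j bases of read B. dp[i][j] = dp[i-1][j-1]+1 when the i-th and j-th bases match, else max(dp[i-1][j], dp[i][j-1]).
    ·  A  A  A  T  T  T
 ·  0  0  0  0  0  0  0
 G  0  0  0  0  0  0  0
 C  0  0  0  0  0  0  0
 G  0  0  0  0  0  0  0
 A  0  1  1  1  1  1  1
 T  0  1  1  1  2  2  2
 A  0  1  2  2  2  2  2
 G  0  1  2  2  2  2  2
 G  0  1  2  2  2  2  2
dp[8][6] = 2. One LCS (by backtracking along matches): AT.

2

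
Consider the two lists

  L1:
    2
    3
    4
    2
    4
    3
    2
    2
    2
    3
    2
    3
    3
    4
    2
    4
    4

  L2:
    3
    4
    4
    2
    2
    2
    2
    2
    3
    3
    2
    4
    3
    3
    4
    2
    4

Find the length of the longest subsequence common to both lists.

Match 3 [2,1], 4 [3,3], 2 [4,5], 2 [7,6], 2 [8,7], 2 [9,8], 3 [10,10], 2 [11,11], 3 [12,13], 3 [13,14], 4 [14,15], 2 [15,16], 4 [17,17] — 13 values in the same relative order in both. dp[17][17] = 13 confirms this is the maximum.

13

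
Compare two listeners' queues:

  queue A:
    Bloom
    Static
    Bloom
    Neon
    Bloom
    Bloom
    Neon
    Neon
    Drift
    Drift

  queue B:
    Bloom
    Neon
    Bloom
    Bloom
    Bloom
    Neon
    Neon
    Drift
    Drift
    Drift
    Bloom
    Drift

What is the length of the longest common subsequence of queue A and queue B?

Pick Bloom (queue A #1, queue B #1) → Bloom (queue A #3, queue B #3) → Bloom (queue A #5, queue B #4) → Bloom (queue A #6, queue B #5) → Neon (queue A #7, queue B #6) → Neon (queue A #8, queue B #7) → Drift (queue A #9, queue B #10) → Drift (queue A #10, queue B #12); all 8 songs appear in both, in order. The LCS DP gives dp[10][12] = 8, so this is optimal.

8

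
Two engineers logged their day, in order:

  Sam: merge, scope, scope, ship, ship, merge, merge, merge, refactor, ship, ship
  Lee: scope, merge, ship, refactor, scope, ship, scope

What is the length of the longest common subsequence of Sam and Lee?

Match merge [1,2]; then ship [5,3]; then refactor [9,4]; then ship [10,6] — 4 tasks in the same relative order in both, and the DP table's final entry dp[11][7] is also 4, so no common subsequence is longer.

4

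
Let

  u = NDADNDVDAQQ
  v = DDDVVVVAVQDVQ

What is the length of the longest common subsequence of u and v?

7

Let dp[i][j] be the LCS length of the first i characters of u and the first j characters of v. dp[i][j] = dp[i-1][j-1]+1 when the i-th and j-th characters match, else max(dp[i-1][j], dp[i][j-1]).
    ·  D  D  D  V  V  V  V  A  V  Q  D  V  Q
 ·  0  0  0  0  0  0  0  0  0  0  0  0  0  0
 N  0  0  0  0  0  0  0  0  0  0  0  0  0  0
 D  0  1  1  1  1  1  1  1  1  1  1  1  1  1
 A  0  1  1  1  1  1  1  1  2  2  2  2  2  2
 D  0  1  2  2  2  2  2  2  2  2  2  3  3  3
 N  0  1  2  2  2  2  2  2  2  2  2  3  3  3
 D  0  1  2  3  3  3  3  3  3  3  3  3  3  3
 V  0  1  2  3  4  4  4  4  4  4  4  4  4  4
 D  0  1  2  3  4  4  4  4  4  4  4  5  5  5
 A  0  1  2  3  4  4  4  4  5  5  5  5  5  5
 Q  0  1  2  3  4  4  4  4  5  5  6  6  6  6
 Q  0  1  2  3  4  4  4  4  5  5  6  6  6  7
dp[11][13] = 7. One LCS (by backtracking along matches): DDDVAQQ.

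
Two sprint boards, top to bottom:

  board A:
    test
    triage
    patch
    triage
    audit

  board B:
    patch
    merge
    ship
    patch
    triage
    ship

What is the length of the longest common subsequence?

2

One common subsequence of length 2: patch (board A #3, board B #4) → triage (board A #4, board B #5). The LCS DP gives dp[5][6] = 2, so this is optimal.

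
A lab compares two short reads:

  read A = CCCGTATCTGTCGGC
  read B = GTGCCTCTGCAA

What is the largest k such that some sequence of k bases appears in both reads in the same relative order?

7

Match C (read A #2, read B #4), C (read A #3, read B #5), T (read A #7, read B #6), C (read A #8, read B #7), T (read A #9, read B #8), G (read A #10, read B #9), C (read A #12, read B #10) — 7 bases in the same relative order in both. dp[15][12] = 7 confirms this is the maximum.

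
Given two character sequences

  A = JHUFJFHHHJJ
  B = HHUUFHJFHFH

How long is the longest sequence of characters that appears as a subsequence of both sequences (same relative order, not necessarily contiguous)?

Pick H (A #2, B #2), U (A #3, B #4), F (A #4, B #5), J (A #5, B #7), F (A #6, B #8), H (A #7, B #9), H (A #9, B #11); all 7 characters appear in both, in order. Since dp[11][11] = 7, nothing longer is possible.

7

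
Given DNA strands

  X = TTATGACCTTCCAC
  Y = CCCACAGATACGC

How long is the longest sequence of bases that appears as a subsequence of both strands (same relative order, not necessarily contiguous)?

6

Taking A [3,6]; then G [5,7]; then A [6,8]; then T [9,9]; then C [11,11]; then C [14,13] gives a common subsequence of length 6. The LCS DP gives dp[14][13] = 6, so this is optimal.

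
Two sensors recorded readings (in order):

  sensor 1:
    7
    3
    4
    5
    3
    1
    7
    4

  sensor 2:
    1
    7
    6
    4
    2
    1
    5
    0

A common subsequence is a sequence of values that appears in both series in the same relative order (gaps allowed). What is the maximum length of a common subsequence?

Taking 7 at sensor 1[1]=sensor 2[2], then 4 at sensor 1[3]=sensor 2[4], then 5 at sensor 1[4]=sensor 2[7] gives a common subsequence of length 3, and the DP table's final entry dp[8][8] is also 3, so no common subsequence is longer.

3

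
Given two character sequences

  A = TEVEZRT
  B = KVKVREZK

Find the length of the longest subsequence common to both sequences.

Taking V (A #3, B #4), then E (A #4, B #6), then Z (A #5, B #7) gives a common subsequence of length 3. Since dp[7][8] = 3, nothing longer is possible.

3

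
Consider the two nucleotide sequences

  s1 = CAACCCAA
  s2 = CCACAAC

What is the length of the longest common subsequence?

5

Taking C at s1[1]=s2[2], A at s1[3]=s2[3], C at s1[6]=s2[4], A at s1[7]=s2[5], A at s1[8]=s2[6] gives a common subsequence of length 5. Since dp[8][7] = 5, nothing longer is possible.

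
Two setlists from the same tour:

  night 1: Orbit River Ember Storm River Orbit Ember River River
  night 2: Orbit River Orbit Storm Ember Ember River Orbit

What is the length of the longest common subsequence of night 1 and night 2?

Match Orbit [1,1], then River [2,2], then Ember [3,6], then River [5,7], then Orbit [6,8] — 5 songs in the same relative order in both. dp[9][8] = 5 confirms this is the maximum.

5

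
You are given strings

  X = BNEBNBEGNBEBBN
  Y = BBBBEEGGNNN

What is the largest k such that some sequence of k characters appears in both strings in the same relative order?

7

Pick B at X[1]=Y[2], B at X[4]=Y[3], B at X[6]=Y[4], E at X[7]=Y[6], G at X[8]=Y[8], N at X[9]=Y[10], N at X[14]=Y[11]; all 7 characters appear in both, in order. Since dp[14][11] = 7, nothing longer is possible.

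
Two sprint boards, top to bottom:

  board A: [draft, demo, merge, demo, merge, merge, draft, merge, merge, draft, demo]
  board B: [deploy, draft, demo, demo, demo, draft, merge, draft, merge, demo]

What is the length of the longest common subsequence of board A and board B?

7

Match draft at board A[1]=board B[2]; then demo at board A[2]=board B[4]; then demo at board A[4]=board B[5]; then merge at board A[6]=board B[7]; then draft at board A[7]=board B[8]; then merge at board A[9]=board B[9]; then demo at board A[11]=board B[10] — 7 tasks in the same relative order in both, and the DP table's final entry dp[11][10] is also 7, so no common subsequence is longer.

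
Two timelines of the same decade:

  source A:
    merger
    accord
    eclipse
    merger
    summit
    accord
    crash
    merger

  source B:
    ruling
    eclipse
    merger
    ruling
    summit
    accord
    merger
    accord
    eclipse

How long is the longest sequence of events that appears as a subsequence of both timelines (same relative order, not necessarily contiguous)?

5

One common subsequence of length 5: eclipse at source A[3]=source B[2], then merger at source A[4]=source B[3], then summit at source A[5]=source B[5], then accord at source A[6]=source B[6], then merger at source A[8]=source B[7], and the DP table's final entry dp[8][9] is also 5, so no common subsequence is longer.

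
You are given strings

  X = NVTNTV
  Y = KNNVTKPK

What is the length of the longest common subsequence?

Pick N (X #1, Y #3) → V (X #2, Y #4) → T (X #3, Y #5); all 3 characters appear in both, in order, and the DP table's final entry dp[6][8] is also 3, so no common subsequence is longer.

3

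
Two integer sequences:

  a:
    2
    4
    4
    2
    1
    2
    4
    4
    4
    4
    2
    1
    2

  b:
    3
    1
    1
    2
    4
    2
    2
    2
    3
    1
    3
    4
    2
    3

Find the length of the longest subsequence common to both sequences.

7

One common subsequence of length 7: 2 at a[1]=b[4] → 4 at a[3]=b[5] → 2 at a[4]=b[6] → 2 at a[6]=b[7] → 2 at a[11]=b[8] → 1 at a[12]=b[10] → 2 at a[13]=b[13], and the DP table's final entry dp[13][14] is also 7, so no common subsequence is longer.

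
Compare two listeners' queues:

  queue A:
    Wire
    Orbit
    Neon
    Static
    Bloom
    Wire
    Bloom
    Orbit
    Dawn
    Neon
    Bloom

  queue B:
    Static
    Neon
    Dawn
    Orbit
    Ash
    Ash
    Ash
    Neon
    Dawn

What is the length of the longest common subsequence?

3

Match Orbit at queue A[2]=queue B[4]; then Neon at queue A[3]=queue B[8]; then Dawn at queue A[9]=queue B[9] — 3 songs in the same relative order in both. Since dp[11][9] = 3, nothing longer is possible.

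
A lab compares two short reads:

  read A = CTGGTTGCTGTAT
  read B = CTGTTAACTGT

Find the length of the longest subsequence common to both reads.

9

Pick C at read A[1]=read B[1], T at read A[2]=read B[2], G at read A[4]=read B[3], T at read A[5]=read B[4], T at read A[6]=read B[5], C at read A[8]=read B[8], T at read A[9]=read B[9], G at read A[10]=read B[10], T at read A[13]=read B[11]; all 9 bases appear in both, in order. Since dp[13][11] = 9, nothing longer is possible.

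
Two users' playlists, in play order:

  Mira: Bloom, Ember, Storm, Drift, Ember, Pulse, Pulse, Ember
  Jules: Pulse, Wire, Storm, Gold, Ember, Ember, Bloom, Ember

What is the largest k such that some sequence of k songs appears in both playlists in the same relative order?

3

Taking Ember at Mira[2]=Jules[5] → Ember at Mira[5]=Jules[6] → Ember at Mira[8]=Jules[8] gives a common subsequence of length 3. dp[8][8] = 3 confirms this is the maximum.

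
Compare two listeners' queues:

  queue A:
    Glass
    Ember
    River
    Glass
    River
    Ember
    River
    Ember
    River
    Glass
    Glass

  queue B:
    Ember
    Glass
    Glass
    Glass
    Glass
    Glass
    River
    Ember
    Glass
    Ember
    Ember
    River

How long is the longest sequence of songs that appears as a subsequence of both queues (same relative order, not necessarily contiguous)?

6

One common subsequence of length 6: Glass [1,6], then Ember [2,8], then Glass [4,9], then Ember [6,10], then Ember [8,11], then River [9,12], and the DP table's final entry dp[11][12] is also 6, so no common subsequence is longer.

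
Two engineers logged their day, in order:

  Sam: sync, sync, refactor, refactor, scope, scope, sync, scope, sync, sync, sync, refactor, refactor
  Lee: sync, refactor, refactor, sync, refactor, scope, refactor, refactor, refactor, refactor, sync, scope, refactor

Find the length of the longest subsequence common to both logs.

Match sync [1,1], sync [2,4], refactor [3,9], refactor [4,10], sync [7,11], scope [8,12], refactor [13,13] — 7 tasks in the same relative order in both. dp[13][13] = 7 confirms this is the maximum.

7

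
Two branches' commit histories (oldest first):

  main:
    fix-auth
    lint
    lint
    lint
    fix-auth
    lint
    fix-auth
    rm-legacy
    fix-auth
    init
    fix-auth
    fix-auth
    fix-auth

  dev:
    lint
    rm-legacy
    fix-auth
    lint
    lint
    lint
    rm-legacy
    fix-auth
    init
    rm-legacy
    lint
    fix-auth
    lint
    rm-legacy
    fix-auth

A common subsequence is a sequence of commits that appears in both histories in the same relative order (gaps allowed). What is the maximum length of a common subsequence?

One common subsequence of length 9: fix-auth [1,3]; then lint [2,4]; then lint [3,5]; then lint [4,6]; then fix-auth [5,8]; then lint [6,11]; then fix-auth [7,12]; then rm-legacy [8,14]; then fix-auth [13,15]. Since dp[13][15] = 9, nothing longer is possible.

9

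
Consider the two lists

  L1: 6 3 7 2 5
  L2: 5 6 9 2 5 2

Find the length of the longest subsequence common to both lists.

3

Pick 6 (L1 #1, L2 #2), 2 (L1 #4, L2 #4), 5 (L1 #5, L2 #5); all 3 values appear in both, in order, and the DP table's final entry dp[5][6] is also 3, so no common subsequence is longer.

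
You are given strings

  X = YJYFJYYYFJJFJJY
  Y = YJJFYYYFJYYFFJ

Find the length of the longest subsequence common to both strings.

10

Match Y (X #1, Y #1); then J (X #2, Y #3); then Y (X #3, Y #7); then F (X #4, Y #8); then J (X #5, Y #9); then Y (X #7, Y #10); then Y (X #8, Y #11); then F (X #9, Y #12); then F (X #12, Y #13); then J (X #14, Y #14) — 10 characters in the same relative order in both. dp[15][14] = 10 confirms this is the maximum.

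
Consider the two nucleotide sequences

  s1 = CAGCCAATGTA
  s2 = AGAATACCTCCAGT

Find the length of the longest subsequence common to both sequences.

Match A [2,1]; then G [3,2]; then C [4,10]; then C [5,11]; then A [7,12]; then G [9,13]; then T [10,14] — 7 bases in the same relative order in both. The LCS DP gives dp[11][14] = 7, so this is optimal.

7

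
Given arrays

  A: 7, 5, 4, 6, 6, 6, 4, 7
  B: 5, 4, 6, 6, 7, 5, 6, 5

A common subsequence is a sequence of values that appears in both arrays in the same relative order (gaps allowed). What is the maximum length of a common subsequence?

5

Pick 5 at A[2]=B[1] → 4 at A[3]=B[2] → 6 at A[4]=B[3] → 6 at A[5]=B[4] → 6 at A[6]=B[7]; all 5 values appear in both, in order. dp[8][8] = 5 confirms this is the maximum.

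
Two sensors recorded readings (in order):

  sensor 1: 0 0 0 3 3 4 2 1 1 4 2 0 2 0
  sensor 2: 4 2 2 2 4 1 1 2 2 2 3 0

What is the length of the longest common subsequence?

7

Match 4 at sensor 1[6]=sensor 2[1], then 2 at sensor 1[7]=sensor 2[4], then 1 at sensor 1[8]=sensor 2[6], then 1 at sensor 1[9]=sensor 2[7], then 2 at sensor 1[11]=sensor 2[9], then 2 at sensor 1[13]=sensor 2[10], then 0 at sensor 1[14]=sensor 2[12] — 7 values in the same relative order in both. dp[14][12] = 7 confirms this is the maximum.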